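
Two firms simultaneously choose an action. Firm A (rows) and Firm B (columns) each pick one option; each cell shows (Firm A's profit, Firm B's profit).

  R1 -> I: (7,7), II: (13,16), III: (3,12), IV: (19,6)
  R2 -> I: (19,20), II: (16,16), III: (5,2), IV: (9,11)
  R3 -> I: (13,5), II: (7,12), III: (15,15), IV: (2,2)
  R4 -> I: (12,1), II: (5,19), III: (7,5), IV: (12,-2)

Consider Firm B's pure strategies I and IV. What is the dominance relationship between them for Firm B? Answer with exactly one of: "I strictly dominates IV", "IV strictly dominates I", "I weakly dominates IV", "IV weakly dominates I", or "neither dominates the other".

I strictly dominates IV

I's payoffs vs IV's, by Firm A's action — R1: 7>6, R2: 20>11, R3: 5>2, R4: 1>-2.
I gives a strictly higher payoff against each opponent action, so I strictly dominates IV.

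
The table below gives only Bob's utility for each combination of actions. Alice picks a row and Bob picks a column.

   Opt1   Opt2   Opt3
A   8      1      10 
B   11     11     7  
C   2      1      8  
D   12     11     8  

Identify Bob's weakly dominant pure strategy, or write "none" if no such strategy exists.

Opt1 fails to dominate Opt3 at A (8<10).
Opt2 fails to dominate Opt1 at A (1<8).
Opt3 fails to dominate Opt1 at B (7<11).
No single strategy dominates all the others.

none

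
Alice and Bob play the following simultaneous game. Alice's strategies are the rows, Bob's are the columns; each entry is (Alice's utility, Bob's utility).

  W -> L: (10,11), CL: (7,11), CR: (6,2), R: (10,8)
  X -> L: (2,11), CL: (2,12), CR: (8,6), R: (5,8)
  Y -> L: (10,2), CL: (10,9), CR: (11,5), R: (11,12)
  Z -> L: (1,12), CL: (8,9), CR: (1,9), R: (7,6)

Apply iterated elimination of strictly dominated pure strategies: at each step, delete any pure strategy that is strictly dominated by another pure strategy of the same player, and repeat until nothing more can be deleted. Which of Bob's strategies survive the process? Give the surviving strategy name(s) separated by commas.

Row X is eliminated: Y beats it against every remaining column (L: 10>2, CL: 10>2, CR: 11>8, R: 11>5).
Row Z is eliminated: Y beats it against every remaining column (L: 10>1, CL: 10>8, CR: 11>1, R: 11>7).
Bob's strategy CR is strictly dominated by CL (W: 11>2, Y: 9>5) and is removed.
Among the remaining strategies, none is strictly dominated by another pure strategy of the same player, so the elimination stops.
Surviving strategies — Alice: {W, Y}; Bob: {L, CL, R}.

L, CL, R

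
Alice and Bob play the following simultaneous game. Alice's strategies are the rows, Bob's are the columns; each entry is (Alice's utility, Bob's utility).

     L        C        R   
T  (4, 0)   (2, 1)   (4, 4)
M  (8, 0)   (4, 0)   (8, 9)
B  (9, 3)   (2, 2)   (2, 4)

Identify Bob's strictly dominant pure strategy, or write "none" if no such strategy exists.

R

R vs L: T: 4>0, M: 9>0, B: 4>3.
R vs C: T: 4>1, M: 9>0, B: 4>2.
R strictly beats every other strategy against every opponent action, so it is strictly dominant.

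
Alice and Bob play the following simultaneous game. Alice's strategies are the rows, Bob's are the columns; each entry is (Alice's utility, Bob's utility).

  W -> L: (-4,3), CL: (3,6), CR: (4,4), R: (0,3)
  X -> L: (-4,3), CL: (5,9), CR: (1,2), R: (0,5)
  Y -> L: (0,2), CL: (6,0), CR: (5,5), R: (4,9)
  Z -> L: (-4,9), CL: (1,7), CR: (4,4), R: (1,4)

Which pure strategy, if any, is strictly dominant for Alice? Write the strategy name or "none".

Y

Y vs W: L: 0>-4, CL: 6>3, CR: 5>4, R: 4>0.
Y vs X: L: 0>-4, CL: 6>5, CR: 5>1, R: 4>0.
Y vs Z: L: 0>-4, CL: 6>1, CR: 5>4, R: 4>1.
Y strictly beats every other strategy against every opponent action, so it is strictly dominant.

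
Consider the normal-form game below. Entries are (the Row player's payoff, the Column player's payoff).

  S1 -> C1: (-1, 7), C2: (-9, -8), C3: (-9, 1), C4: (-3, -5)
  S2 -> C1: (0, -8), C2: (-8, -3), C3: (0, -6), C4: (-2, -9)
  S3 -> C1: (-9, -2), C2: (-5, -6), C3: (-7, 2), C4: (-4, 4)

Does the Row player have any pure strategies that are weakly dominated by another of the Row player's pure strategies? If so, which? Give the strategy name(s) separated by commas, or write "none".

S1: dominated, since S2 does at least as well everywhere (C1: 0>-1, C2: -8>-9, C3: 0>-9, C4: -2>-3).
S2 is not dominated — it holds its own against S1 at C1 (0>-1); S3 at C1 (0>-9).
S3: no other strategy beats it everywhere (S1 at C2 (-5>-9); S2 at C2 (-5>-8)).

S1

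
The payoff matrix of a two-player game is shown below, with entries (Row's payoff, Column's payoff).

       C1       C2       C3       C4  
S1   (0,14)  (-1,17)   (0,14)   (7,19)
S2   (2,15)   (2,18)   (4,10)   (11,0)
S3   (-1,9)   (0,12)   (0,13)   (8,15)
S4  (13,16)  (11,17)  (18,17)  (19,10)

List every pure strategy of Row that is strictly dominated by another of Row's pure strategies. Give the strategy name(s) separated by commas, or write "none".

S1, S2, S3

S2 strictly dominates S1 — C1: 2>0, C2: 2>-1, C3: 4>0, C4: 11>7.
S4 strictly dominates S2 — C1: 13>2, C2: 11>2, C3: 18>4, C4: 19>11.
S2 strictly dominates S3 — C1: 2>-1, C2: 2>0, C3: 4>0, C4: 11>8.
Nothing dominates S4: S1 at C1 (13>0); S2 at C1 (13>2); S3 at C1 (13>-1).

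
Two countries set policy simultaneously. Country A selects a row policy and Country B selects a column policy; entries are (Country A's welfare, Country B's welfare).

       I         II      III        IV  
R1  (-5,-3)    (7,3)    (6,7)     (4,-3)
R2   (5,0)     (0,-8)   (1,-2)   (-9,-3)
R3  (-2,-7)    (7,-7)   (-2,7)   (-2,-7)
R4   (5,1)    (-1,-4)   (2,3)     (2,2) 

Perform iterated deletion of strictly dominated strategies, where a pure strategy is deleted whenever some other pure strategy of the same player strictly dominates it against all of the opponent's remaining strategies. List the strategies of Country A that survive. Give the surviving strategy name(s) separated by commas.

R1, R2, R4

Country B's strategy II is strictly dominated by III (R1: 7>3, R2: -2>-8, R3: 7>-7, R4: 3>-4) and is removed.
Row R3 is eliminated: R4 beats it against every remaining column (I: 5>-2, III: 2>-2, IV: 2>-2).
Country B's strategy IV is strictly dominated by III (R1: 7>-3, R2: -2>-3, R4: 3>2) and is removed.
Among the remaining strategies, none is strictly dominated by another pure strategy of the same player, so the elimination stops.
Surviving strategies — Country A: {R1, R2, R4}; Country B: {I, III}.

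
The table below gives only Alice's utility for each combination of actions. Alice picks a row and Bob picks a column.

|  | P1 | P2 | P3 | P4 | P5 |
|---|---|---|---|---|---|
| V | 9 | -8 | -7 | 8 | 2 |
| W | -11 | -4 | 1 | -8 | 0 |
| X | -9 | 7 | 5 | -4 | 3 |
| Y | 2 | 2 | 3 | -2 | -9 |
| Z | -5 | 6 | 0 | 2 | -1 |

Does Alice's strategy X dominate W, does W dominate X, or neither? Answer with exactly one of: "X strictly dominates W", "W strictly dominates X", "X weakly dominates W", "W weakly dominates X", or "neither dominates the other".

X's payoffs vs W's, by Bob's action — P1: -9>-11, P2: 7>-4, P3: 5>1, P4: -4>-8, P5: 3>0.
X gives a strictly higher payoff against every action of Bob, so X strictly dominates W.

X strictly dominates W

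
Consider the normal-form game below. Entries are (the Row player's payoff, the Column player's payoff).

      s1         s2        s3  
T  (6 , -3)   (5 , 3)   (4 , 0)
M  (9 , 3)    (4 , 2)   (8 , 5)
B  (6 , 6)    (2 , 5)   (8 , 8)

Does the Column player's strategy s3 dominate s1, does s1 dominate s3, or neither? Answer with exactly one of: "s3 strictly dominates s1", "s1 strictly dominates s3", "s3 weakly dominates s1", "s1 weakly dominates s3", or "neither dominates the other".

s3's payoffs vs s1's, by the Row player's action — T: 0>-3, M: 5>3, B: 8>6.
Every comparison favours s3, so s3 strictly dominates s1.

s3 strictly dominates s1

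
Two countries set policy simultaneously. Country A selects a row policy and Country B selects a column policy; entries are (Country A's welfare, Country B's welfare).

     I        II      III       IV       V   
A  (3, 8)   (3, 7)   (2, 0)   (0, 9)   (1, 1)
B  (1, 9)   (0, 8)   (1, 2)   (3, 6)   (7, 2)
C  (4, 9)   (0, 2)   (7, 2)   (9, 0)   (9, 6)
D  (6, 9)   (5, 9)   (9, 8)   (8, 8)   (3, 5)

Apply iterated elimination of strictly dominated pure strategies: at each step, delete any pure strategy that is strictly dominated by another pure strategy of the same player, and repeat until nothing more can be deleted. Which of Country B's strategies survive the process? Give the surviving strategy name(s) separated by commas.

Row A is eliminated: D beats it against every remaining column (I: 6>3, II: 5>3, III: 9>2, IV: 8>0, V: 3>1).
For Country B, I strictly dominates III on the remaining rows (B: 9>2, C: 9>2, D: 9>8); eliminate III.
For Country B, I strictly dominates IV on the remaining rows (B: 9>6, C: 9>0, D: 9>8); eliminate IV.
Country B's strategy V is strictly dominated by I (B: 9>2, C: 9>6, D: 9>5) and is removed.
Row B is eliminated: D beats it against every remaining column (I: 6>1, II: 5>0).
For Country A, D strictly dominates C on the remaining columns (I: 6>4, II: 5>0); eliminate C.
Among the remaining strategies, none is strictly dominated by another pure strategy of the same player, so the elimination stops.
Surviving strategies — Country A: {D}; Country B: {I, II}.

I, II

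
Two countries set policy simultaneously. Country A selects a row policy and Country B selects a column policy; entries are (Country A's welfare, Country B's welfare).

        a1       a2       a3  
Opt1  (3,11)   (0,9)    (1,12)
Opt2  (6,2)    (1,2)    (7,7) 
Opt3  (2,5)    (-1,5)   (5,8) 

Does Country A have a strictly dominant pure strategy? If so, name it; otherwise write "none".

Opt2

Opt2 vs Opt1: a1: 6>3, a2: 1>0, a3: 7>1.
Opt2 vs Opt3: a1: 6>2, a2: 1>-1, a3: 7>5.
Opt2 strictly beats every other strategy against every opponent action, so it is strictly dominant.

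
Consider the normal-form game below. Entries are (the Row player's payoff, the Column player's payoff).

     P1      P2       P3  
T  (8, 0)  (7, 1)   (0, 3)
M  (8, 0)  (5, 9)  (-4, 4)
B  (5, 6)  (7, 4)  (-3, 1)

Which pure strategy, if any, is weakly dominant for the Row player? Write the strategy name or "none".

T vs M: P1: 8=8, P2: 7>5, P3: 0>-4.
T vs B: P1: 8>5, P2: 7=7, P3: 0>-3.
T is at least as good as every other strategy against every opponent action, so it is weakly dominant.

T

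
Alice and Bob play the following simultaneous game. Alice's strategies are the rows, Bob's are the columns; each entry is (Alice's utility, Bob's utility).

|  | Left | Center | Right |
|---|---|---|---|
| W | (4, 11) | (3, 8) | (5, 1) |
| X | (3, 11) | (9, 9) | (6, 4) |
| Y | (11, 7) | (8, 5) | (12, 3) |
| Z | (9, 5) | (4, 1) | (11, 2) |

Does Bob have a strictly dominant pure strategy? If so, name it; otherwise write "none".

Left vs Center: W: 11>8, X: 11>9, Y: 7>5, Z: 5>1.
Left vs Right: W: 11>1, X: 11>4, Y: 7>3, Z: 5>2.
Left strictly beats every other strategy against every opponent action, so it is strictly dominant.

Left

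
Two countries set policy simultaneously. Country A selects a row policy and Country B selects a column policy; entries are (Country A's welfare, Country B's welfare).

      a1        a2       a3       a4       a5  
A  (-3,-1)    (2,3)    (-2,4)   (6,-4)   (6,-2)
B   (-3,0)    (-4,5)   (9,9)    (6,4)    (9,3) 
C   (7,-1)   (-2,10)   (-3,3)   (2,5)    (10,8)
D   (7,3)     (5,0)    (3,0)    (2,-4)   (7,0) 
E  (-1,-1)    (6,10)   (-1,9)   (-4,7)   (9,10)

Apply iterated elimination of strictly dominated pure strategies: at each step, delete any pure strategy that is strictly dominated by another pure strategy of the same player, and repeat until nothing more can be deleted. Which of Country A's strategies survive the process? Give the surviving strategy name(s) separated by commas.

For Country B, a2 strictly dominates a4 on the remaining rows (A: 3>-4, B: 5>4, C: 10>5, D: 0>-4, E: 10>7); eliminate a4.
For Country A, D strictly dominates A on the remaining columns (a1: 7>-3, a2: 5>2, a3: 3>-2, a5: 7>6); eliminate A.
Among the remaining strategies, none is strictly dominated by another pure strategy of the same player, so the elimination stops.
Surviving strategies — Country A: {B, C, D, E}; Country B: {a1, a2, a3, a5}.

B, C, D, E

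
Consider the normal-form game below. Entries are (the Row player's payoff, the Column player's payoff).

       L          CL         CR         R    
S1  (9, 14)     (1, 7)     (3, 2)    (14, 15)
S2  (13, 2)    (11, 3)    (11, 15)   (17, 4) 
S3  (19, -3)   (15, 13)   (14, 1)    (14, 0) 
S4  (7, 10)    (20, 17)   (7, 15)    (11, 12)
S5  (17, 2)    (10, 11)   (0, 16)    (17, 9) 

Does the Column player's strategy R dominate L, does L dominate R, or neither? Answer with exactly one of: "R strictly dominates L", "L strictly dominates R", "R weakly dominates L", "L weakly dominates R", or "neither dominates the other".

R's payoffs vs L's, by the Row player's action — S1: 15>14, S2: 4>2, S3: 0>-3, S4: 12>10, S5: 9>2.
Every comparison favours R, so R strictly dominates L.

R strictly dominates L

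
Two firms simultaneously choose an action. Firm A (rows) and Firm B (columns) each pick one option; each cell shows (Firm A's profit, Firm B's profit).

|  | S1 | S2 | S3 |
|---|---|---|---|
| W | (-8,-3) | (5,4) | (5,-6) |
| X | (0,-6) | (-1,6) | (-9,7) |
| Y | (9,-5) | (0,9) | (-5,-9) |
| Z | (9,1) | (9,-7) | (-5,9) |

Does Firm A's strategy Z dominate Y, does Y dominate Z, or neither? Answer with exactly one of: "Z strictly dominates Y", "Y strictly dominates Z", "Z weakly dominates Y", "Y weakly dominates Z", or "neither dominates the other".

Z's payoffs vs Y's, by Firm B's action — S1: 9=9, S2: 9>0, S3: -5=-5.
Z is at least as good everywhere and strictly better somewhere (tied only at S1, S3), so Z weakly but not strictly dominates Y.

Z weakly dominates Y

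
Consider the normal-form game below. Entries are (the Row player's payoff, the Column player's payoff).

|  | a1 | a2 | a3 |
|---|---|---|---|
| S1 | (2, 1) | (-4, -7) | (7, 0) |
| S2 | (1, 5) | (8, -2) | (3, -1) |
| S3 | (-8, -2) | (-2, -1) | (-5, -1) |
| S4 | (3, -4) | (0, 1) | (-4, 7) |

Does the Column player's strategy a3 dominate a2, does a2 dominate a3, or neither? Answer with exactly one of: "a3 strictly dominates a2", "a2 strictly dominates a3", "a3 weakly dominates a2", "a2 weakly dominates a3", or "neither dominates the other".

a3 weakly dominates a2

a3's payoffs vs a2's, by the Row player's action — S1: 0>-7, S2: -1>-2, S3: -1=-1, S4: 7>1.
a3 is at least as good everywhere and strictly better somewhere (tied only at S3), so a3 weakly but not strictly dominates a2.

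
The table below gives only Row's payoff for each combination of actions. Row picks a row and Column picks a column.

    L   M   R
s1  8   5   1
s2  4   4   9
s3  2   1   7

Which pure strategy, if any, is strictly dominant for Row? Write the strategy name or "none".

s1 fails to dominate s2 at R (1<9).
s2 fails to dominate s1 at L (4<8).
s3 fails to dominate s1 at L (2<8).
No single strategy dominates all the others.

none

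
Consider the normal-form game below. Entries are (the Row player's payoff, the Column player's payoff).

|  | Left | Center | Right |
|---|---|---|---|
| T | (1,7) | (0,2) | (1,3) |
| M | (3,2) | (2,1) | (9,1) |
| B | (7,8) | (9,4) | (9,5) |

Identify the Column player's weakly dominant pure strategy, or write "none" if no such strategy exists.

Left vs Center: T: 7>2, M: 2>1, B: 8>4.
Left vs Right: T: 7>3, M: 2>1, B: 8>5.
Left is at least as good as every other strategy against every opponent action, so it is weakly dominant.

Left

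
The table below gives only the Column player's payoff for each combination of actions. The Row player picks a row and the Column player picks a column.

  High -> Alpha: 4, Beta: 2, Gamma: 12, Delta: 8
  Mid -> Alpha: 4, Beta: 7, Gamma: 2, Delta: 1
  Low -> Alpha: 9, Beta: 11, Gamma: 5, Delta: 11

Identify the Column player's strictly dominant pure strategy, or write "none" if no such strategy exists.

Alpha fails to dominate Beta at Mid (4<7).
Beta fails to dominate Alpha at High (2<4).
Gamma fails to dominate Alpha at Mid (2<4).
Delta fails to dominate Alpha at Mid (1<4).
No single strategy dominates all the others.

none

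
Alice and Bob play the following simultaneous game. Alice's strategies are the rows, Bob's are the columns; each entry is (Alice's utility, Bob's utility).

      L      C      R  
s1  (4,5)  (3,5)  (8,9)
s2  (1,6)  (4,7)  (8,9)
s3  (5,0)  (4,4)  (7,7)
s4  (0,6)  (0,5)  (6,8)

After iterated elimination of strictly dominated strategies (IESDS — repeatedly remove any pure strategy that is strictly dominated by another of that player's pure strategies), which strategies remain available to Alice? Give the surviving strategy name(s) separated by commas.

Row s4 is eliminated: s1 beats it against every remaining column (L: 4>0, C: 3>0, R: 8>6).
Bob's strategy L is strictly dominated by R (s1: 9>5, s2: 9>6, s3: 7>0) and is removed.
Column C is eliminated: R beats it against every remaining row (s1: 9>5, s2: 9>7, s3: 7>4).
Alice's strategy s3 is strictly dominated by s1 (R: 8>7) and is removed.
Among the remaining strategies, none is strictly dominated by another pure strategy of the same player, so the elimination stops.
Surviving strategies — Alice: {s1, s2}; Bob: {R}.

s1, s2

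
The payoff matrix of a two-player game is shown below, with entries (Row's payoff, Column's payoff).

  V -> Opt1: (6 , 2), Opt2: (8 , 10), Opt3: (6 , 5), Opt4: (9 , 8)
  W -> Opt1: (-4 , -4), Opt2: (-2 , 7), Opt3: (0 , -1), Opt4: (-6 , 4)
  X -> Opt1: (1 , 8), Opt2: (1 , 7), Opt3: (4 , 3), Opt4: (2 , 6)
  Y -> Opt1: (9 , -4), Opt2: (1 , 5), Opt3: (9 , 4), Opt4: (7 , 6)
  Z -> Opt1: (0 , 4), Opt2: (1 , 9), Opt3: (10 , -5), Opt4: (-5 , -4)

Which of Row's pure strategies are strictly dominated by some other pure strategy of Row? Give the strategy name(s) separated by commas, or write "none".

W, X

V: no other strategy beats it everywhere (W at Opt1 (6>-4); X at Opt1 (6>1); Y at Opt2 (8>1); Z at Opt1 (6>0)).
W: dominated, since V does at least as well everywhere (Opt1: 6>-4, Opt2: 8>-2, Opt3: 6>0, Opt4: 9>-6).
X is strictly dominated by V (Opt1: 6>1, Opt2: 8>1, Opt3: 6>4, Opt4: 9>2).
Y is not dominated — it holds its own against V at Opt1 (9>6); W at Opt1 (9>-4); X at Opt1 (9>1); Z at Opt1 (9>0).
Z: no other strategy beats it everywhere (V at Opt3 (10>6); W at Opt1 (0>-4); X at Opt2 (1=1); Y at Opt2 (1=1)).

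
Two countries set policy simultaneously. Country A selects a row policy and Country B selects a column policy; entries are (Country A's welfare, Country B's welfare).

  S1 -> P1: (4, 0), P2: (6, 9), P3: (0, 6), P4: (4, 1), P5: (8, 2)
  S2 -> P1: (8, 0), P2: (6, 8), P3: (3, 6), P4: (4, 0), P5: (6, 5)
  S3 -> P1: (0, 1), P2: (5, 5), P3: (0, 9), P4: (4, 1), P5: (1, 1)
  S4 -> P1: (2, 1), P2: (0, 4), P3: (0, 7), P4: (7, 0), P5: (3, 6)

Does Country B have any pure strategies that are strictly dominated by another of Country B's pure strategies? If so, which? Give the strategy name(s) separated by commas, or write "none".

P1, P4, P5

P1: dominated, since P2 does at least as well everywhere (S1: 9>0, S2: 8>0, S3: 5>1, S4: 4>1).
Nothing dominates P2: P1 at S1 (9>0); P3 at S1 (9>6); P4 at S1 (9>1); P5 at S1 (9>2).
P3: no other strategy beats it everywhere (P1 at S1 (6>0); P2 at S3 (9>5); P4 at S1 (6>1); P5 at S1 (6>2)).
P4 is strictly dominated by P2 (S1: 9>1, S2: 8>0, S3: 5>1, S4: 4>0).
P5 is strictly dominated by P3 (S1: 6>2, S2: 6>5, S3: 9>1, S4: 7>6).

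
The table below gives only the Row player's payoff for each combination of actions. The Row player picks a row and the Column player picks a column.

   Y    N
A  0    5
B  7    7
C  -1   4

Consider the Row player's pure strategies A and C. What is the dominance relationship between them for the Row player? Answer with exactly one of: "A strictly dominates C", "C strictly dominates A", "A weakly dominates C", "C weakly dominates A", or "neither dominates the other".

Compare A to C across each opponent action: Y: 0>-1, N: 5>4.
A gives a strictly higher payoff against each opponent action, so A strictly dominates C.

A strictly dominates C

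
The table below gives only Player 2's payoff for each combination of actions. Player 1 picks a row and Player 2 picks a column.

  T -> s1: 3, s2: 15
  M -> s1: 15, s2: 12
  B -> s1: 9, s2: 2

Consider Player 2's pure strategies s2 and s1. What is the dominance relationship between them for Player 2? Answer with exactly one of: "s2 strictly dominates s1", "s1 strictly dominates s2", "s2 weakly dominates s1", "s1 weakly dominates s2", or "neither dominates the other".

Compare s2 to s1 across each choice by Player 1: T: 15>3, M: 12<15, B: 2<9.
s2 does better at T but worse at M, B; neither strategy dominates the other.

neither dominates the other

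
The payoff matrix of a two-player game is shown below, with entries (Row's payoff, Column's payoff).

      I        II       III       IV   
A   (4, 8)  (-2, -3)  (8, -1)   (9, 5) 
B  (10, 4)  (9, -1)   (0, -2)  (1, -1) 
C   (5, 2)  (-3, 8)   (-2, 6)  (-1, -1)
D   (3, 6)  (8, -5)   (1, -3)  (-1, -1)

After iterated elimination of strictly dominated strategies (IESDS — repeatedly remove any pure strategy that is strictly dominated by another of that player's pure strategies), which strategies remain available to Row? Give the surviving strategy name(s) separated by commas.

B

Row's strategy C is strictly dominated by B (I: 10>5, II: 9>-3, III: 0>-2, IV: 1>-1) and is removed.
Column's strategy II is strictly dominated by I (A: 8>-3, B: 4>-1, D: 6>-5) and is removed.
For Row, A strictly dominates D on the remaining columns (I: 4>3, III: 8>1, IV: 9>-1); eliminate D.
Column's strategy III is strictly dominated by I (A: 8>-1, B: 4>-2) and is removed.
Column's strategy IV is strictly dominated by I (A: 8>5, B: 4>-1) and is removed.
For Row, B strictly dominates A on the remaining columns (I: 10>4); eliminate A.
Among the remaining strategies, none is strictly dominated by another pure strategy of the same player, so the elimination stops.
Surviving strategies — Row: {B}; Column: {I}.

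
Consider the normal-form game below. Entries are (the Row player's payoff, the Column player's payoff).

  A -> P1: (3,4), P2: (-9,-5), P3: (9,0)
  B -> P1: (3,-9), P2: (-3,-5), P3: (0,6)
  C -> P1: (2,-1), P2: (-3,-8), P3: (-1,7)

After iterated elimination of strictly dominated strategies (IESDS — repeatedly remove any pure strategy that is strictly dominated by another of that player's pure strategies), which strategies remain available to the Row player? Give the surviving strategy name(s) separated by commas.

Column P2 is eliminated: P3 beats it against every remaining row (A: 0>-5, B: 6>-5, C: 7>-8).
Row C is eliminated: A beats it against every remaining column (P1: 3>2, P3: 9>-1).
Among the remaining strategies, none is strictly dominated by another pure strategy of the same player, so the elimination stops.
Surviving strategies — the Row player: {A, B}; the Column player: {P1, P3}.

A, B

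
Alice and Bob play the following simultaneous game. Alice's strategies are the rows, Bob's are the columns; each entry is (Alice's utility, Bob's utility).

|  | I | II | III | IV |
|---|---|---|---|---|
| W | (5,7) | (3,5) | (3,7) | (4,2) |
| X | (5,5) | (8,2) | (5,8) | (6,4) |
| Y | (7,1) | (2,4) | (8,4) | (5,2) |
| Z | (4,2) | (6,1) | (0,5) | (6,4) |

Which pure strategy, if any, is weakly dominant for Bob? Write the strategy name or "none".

III vs I: W: 7=7, X: 8>5, Y: 4>1, Z: 5>2.
III vs II: W: 7>5, X: 8>2, Y: 4=4, Z: 5>1.
III vs IV: W: 7>2, X: 8>4, Y: 4>2, Z: 5>4.
III is at least as good as every other strategy against every opponent action, so it is weakly dominant.

III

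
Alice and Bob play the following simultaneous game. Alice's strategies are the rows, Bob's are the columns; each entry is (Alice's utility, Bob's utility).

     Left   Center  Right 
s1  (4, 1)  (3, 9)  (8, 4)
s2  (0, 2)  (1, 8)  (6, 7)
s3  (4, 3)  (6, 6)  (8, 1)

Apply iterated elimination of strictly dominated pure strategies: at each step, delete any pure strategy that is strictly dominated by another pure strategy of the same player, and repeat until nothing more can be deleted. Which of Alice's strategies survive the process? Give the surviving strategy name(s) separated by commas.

s3

For Alice, s1 strictly dominates s2 on the remaining columns (Left: 4>0, Center: 3>1, Right: 8>6); eliminate s2.
Column Left is eliminated: Center beats it against every remaining row (s1: 9>1, s3: 6>3).
For Bob, Center strictly dominates Right on the remaining rows (s1: 9>4, s3: 6>1); eliminate Right.
Alice's strategy s1 is strictly dominated by s3 (Center: 6>3) and is removed.
Among the remaining strategies, none is strictly dominated by another pure strategy of the same player, so the elimination stops.
Surviving strategies — Alice: {s3}; Bob: {Center}.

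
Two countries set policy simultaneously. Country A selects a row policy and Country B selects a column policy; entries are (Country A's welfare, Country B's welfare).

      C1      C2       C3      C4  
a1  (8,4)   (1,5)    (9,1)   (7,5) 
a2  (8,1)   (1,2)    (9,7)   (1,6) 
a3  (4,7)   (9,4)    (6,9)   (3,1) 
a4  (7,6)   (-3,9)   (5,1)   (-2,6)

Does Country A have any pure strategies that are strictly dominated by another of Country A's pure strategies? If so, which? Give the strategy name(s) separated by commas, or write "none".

a1 is not dominated — it holds its own against a2 at C1 (8=8); a3 at C1 (8>4); a4 at C1 (8>7).
Nothing dominates a2: a1 at C1 (8=8); a3 at C1 (8>4); a4 at C1 (8>7).
a3: no other strategy beats it everywhere (a1 at C2 (9>1); a2 at C2 (9>1); a4 at C2 (9>-3)).
a4: dominated, since a1 does at least as well everywhere (C1: 8>7, C2: 1>-3, C3: 9>5, C4: 7>-2).

a4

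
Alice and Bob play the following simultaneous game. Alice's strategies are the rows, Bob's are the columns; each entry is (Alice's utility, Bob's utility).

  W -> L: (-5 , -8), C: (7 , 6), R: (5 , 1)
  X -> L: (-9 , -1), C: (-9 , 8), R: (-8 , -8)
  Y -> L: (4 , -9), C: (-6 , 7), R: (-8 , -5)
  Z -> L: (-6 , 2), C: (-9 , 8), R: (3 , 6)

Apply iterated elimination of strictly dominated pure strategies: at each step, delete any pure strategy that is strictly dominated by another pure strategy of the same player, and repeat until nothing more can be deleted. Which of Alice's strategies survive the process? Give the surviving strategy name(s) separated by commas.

For Alice, W strictly dominates X on the remaining columns (L: -5>-9, C: 7>-9, R: 5>-8); eliminate X.
Row Z is eliminated: W beats it against every remaining column (L: -5>-6, C: 7>-9, R: 5>3).
For Bob, C strictly dominates L on the remaining rows (W: 6>-8, Y: 7>-9); eliminate L.
For Alice, W strictly dominates Y on the remaining columns (C: 7>-6, R: 5>-8); eliminate Y.
Column R is eliminated: C beats it against every remaining row (W: 6>1).
Among the remaining strategies, none is strictly dominated by another pure strategy of the same player, so the elimination stops.
Surviving strategies — Alice: {W}; Bob: {C}.

W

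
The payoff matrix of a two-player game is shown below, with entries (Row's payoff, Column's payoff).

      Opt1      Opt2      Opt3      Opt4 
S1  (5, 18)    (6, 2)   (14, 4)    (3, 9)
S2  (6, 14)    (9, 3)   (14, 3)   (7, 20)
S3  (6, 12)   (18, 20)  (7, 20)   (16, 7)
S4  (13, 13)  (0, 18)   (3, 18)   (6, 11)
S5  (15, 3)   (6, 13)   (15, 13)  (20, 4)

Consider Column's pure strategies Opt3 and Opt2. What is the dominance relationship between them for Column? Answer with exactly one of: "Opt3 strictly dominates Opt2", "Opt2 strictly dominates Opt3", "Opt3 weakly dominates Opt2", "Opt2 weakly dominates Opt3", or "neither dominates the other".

Opt3 weakly dominates Opt2

Compare Opt3 to Opt2 across every action of Row: S1: 4>2, S2: 3=3, S3: 20=20, S4: 18=18, S5: 13=13.
Opt3 is at least as good everywhere and strictly better somewhere (tied only at S2, S3, S4, S5), so Opt3 weakly but not strictly dominates Opt2.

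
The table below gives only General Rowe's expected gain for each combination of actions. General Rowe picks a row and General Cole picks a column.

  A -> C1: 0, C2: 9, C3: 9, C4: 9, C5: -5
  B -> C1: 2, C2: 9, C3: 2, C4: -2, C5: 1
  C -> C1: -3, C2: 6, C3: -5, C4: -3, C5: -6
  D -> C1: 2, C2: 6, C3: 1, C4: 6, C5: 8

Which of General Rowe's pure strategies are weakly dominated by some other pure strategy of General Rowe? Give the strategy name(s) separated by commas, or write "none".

C

A is not dominated — it holds its own against B at C3 (9>2); C at C1 (0>-3); D at C2 (9>6).
B: no other strategy beats it everywhere (A at C1 (2>0); C at C1 (2>-3); D at C2 (9>6)).
C: dominated, since A does at least as well everywhere (C1: 0>-3, C2: 9>6, C3: 9>-5, C4: 9>-3, C5: -5>-6).
D: no other strategy beats it everywhere (A at C1 (2>0); B at C4 (6>-2); C at C1 (2>-3)).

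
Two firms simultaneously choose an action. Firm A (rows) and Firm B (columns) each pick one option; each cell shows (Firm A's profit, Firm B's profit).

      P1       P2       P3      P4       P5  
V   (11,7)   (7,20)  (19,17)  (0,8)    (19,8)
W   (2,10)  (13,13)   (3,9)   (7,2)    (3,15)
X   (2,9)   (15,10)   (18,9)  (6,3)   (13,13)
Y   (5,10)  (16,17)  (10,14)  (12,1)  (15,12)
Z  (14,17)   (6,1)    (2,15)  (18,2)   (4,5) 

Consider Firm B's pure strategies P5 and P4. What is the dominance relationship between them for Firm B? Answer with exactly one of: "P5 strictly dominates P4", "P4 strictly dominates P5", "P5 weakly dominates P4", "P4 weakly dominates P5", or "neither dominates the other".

P5 weakly dominates P4

Compare P5 to P4 across every action of Firm A: V: 8=8, W: 15>2, X: 13>3, Y: 12>1, Z: 5>2.
P5 is at least as good everywhere and strictly better somewhere (tied only at V), so P5 weakly but not strictly dominates P4.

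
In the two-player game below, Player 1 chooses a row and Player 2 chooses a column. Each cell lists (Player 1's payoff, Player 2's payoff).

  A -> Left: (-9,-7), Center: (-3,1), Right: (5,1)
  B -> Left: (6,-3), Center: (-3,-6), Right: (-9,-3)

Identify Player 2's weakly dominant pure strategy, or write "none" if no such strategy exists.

Right

Right vs Left: A: 1>-7, B: -3=-3.
Right vs Center: A: 1=1, B: -3>-6.
Right is at least as good as every other strategy against every opponent action, so it is weakly dominant.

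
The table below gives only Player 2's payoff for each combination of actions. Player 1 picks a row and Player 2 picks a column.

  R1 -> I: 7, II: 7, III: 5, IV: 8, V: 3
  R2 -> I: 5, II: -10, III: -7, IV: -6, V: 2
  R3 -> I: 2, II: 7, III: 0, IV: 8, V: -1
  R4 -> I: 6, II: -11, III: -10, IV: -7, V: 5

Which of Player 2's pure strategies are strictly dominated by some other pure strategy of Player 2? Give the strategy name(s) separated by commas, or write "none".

II, III, V

I is not dominated — it holds its own against II at R1 (7=7); III at R1 (7>5); IV at R2 (5>-6); V at R1 (7>3).
II: dominated, since IV does at least as well everywhere (R1: 8>7, R2: -6>-10, R3: 8>7, R4: -7>-11).
I strictly dominates III — R1: 7>5, R2: 5>-7, R3: 2>0, R4: 6>-10.
Nothing dominates IV: I at R1 (8>7); II at R1 (8>7); III at R1 (8>5); V at R1 (8>3).
V: dominated, since I does at least as well everywhere (R1: 7>3, R2: 5>2, R3: 2>-1, R4: 6>5).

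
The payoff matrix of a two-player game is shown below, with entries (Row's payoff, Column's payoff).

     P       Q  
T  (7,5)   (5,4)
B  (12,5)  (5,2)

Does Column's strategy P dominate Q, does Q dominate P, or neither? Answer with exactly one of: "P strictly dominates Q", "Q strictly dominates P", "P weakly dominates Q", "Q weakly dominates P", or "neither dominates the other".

P's payoffs vs Q's, by Row's action — T: 5>4, B: 5>2.
Every comparison favours P, so P strictly dominates Q.

P strictly dominates Q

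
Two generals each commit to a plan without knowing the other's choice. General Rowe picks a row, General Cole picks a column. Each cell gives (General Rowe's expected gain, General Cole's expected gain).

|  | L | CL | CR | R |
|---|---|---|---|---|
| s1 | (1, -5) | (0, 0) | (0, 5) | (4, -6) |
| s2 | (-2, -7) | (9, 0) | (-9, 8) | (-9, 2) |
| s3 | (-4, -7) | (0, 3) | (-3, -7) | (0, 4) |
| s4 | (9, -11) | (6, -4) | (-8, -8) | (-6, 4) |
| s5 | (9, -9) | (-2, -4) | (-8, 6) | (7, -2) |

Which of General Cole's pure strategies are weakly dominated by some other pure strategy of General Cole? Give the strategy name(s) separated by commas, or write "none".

L is weakly dominated by CL (s1: 0>-5, s2: 0>-7, s3: 3>-7, s4: -4>-11, s5: -4>-9).
CL: no other strategy beats it everywhere (L at s1 (0>-5); CR at s3 (3>-7); R at s1 (0>-6)).
CR: no other strategy beats it everywhere (L at s1 (5>-5); CL at s1 (5>0); R at s1 (5>-6)).
R: no other strategy beats it everywhere (L at s2 (2>-7); CL at s2 (2>0); CR at s3 (4>-7)).

L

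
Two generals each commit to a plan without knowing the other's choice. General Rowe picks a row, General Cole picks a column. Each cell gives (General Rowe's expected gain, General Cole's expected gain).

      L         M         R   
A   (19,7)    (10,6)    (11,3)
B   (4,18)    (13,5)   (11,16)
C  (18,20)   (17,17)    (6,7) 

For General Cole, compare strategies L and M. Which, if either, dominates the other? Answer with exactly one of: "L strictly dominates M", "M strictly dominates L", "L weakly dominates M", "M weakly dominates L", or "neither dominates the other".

L's payoffs vs M's, by General Rowe's action — A: 7>6, B: 18>5, C: 20>17.
Every comparison favours L, so L strictly dominates M.

L strictly dominates M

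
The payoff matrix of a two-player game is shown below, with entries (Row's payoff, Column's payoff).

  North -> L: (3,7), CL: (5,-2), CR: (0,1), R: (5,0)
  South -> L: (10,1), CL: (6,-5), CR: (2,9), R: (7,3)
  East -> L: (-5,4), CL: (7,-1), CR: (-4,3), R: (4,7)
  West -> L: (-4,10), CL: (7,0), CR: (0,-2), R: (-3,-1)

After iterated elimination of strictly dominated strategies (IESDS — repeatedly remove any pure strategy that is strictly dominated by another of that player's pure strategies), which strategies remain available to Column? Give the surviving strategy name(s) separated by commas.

CR

For Row, South strictly dominates North on the remaining columns (L: 10>3, CL: 6>5, CR: 2>0, R: 7>5); eliminate North.
Column CL is eliminated: L beats it against every remaining row (South: 1>-5, East: 4>-1, West: 10>0).
For Row, South strictly dominates East on the remaining columns (L: 10>-5, CR: 2>-4, R: 7>4); eliminate East.
Row West is eliminated: South beats it against every remaining column (L: 10>-4, CR: 2>0, R: 7>-3).
Column's strategy L is strictly dominated by CR (South: 9>1) and is removed.
Column R is eliminated: CR beats it against every remaining row (South: 9>3).
Among the remaining strategies, none is strictly dominated by another pure strategy of the same player, so the elimination stops.
Surviving strategies — Row: {South}; Column: {CR}.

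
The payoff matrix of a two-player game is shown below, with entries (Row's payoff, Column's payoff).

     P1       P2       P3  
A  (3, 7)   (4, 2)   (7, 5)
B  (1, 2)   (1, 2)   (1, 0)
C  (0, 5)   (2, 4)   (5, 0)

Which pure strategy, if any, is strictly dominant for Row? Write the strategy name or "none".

A

A vs B: P1: 3>1, P2: 4>1, P3: 7>1.
A vs C: P1: 3>0, P2: 4>2, P3: 7>5.
A strictly beats every other strategy against every opponent action, so it is strictly dominant.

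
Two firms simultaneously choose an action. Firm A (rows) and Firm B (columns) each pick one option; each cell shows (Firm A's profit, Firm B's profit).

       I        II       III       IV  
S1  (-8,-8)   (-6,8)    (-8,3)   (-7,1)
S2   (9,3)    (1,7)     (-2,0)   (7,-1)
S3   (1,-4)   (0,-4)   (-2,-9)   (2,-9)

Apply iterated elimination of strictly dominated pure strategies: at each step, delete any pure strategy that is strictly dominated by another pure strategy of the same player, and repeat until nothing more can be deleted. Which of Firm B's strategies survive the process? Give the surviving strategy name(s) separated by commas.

II

Row S1 is eliminated: S2 beats it against every remaining column (I: 9>-8, II: 1>-6, III: -2>-8, IV: 7>-7).
For Firm B, I strictly dominates III on the remaining rows (S2: 3>0, S3: -4>-9); eliminate III.
For Firm A, S2 strictly dominates S3 on the remaining columns (I: 9>1, II: 1>0, IV: 7>2); eliminate S3.
Firm B's strategy I is strictly dominated by II (S2: 7>3) and is removed.
Firm B's strategy IV is strictly dominated by II (S2: 7>-1) and is removed.
Among the remaining strategies, none is strictly dominated by another pure strategy of the same player, so the elimination stops.
Surviving strategies — Firm A: {S2}; Firm B: {II}.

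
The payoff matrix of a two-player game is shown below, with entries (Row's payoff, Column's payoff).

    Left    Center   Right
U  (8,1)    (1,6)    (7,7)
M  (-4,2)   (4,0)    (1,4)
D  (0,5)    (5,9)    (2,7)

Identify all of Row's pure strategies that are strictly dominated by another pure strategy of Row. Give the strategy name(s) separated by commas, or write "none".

M

U is not dominated — it holds its own against M at Left (8>-4); D at Left (8>0).
M: dominated, since D does at least as well everywhere (Left: 0>-4, Center: 5>4, Right: 2>1).
D is not dominated — it holds its own against U at Center (5>1); M at Left (0>-4).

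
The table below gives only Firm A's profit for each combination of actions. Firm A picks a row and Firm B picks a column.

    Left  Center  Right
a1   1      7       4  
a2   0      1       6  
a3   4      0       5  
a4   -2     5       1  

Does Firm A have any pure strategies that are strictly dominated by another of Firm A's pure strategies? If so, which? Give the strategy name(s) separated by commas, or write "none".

a1 is not dominated — it holds its own against a2 at Left (1>0); a3 at Center (7>0); a4 at Left (1>-2).
Nothing dominates a2: a1 at Right (6>4); a3 at Center (1>0); a4 at Left (0>-2).
Nothing dominates a3: a1 at Left (4>1); a2 at Left (4>0); a4 at Left (4>-2).
a4 is strictly dominated by a1 (Left: 1>-2, Center: 7>5, Right: 4>1).

a4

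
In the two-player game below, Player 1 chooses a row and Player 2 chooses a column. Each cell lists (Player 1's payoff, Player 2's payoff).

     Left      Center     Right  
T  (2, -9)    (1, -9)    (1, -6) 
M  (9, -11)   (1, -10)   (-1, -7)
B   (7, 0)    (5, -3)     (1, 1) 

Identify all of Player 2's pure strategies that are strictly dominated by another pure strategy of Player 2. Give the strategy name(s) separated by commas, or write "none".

Right strictly dominates Left — T: -6>-9, M: -7>-11, B: 1>0.
Right strictly dominates Center — T: -6>-9, M: -7>-10, B: 1>-3.
Right is not dominated — it holds its own against Left at T (-6>-9); Center at T (-6>-9).

Left, Center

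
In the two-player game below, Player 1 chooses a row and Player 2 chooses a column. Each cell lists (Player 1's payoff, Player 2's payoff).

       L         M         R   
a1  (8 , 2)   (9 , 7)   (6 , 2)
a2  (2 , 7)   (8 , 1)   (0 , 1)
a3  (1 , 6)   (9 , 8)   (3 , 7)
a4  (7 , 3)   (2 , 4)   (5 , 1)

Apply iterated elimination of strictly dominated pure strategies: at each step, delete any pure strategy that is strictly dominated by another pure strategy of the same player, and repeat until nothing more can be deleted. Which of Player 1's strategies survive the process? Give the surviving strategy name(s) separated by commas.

Player 1's strategy a2 is strictly dominated by a1 (L: 8>2, M: 9>8, R: 6>0) and is removed.
Player 1's strategy a4 is strictly dominated by a1 (L: 8>7, M: 9>2, R: 6>5) and is removed.
For Player 2, M strictly dominates L on the remaining rows (a1: 7>2, a3: 8>6); eliminate L.
Player 2's strategy R is strictly dominated by M (a1: 7>2, a3: 8>7) and is removed.
Among the remaining strategies, none is strictly dominated by another pure strategy of the same player, so the elimination stops.
Surviving strategies — Player 1: {a1, a3}; Player 2: {M}.

a1, a3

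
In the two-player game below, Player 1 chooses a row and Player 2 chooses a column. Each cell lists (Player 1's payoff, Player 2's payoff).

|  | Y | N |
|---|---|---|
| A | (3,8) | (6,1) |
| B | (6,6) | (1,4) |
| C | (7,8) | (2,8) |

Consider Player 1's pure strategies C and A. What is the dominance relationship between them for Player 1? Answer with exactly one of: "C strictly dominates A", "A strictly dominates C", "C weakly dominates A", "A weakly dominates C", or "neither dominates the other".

neither dominates the other

Compare C to A across each opponent action: Y: 7>3, N: 2<6.
C does better at Y but worse at N; neither strategy dominates the other.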